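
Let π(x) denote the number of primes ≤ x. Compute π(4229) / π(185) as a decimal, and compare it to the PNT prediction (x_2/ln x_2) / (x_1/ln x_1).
π(4229)/π(185) = 579/42 ≈ 13.7857;  PNT prediction ≈ 14.2920.

π(185) = 42 and π(4229) = 579, so π(4229)/π(185) ≈ 13.7857. The PNT-predicted ratio is (4229/ln(4229)) / (185/ln(185)) ≈ 14.2920. The two agree to within a few percent, as expected.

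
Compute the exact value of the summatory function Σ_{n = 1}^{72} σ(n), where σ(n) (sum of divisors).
Σ_{n ≤ 72} σ(n) = 4332

Compute σ(n) for each 1 ≤ n ≤ 72: σ(1) = 1, σ(2) = 3, σ(3) = 4, σ(4) = 7, σ(5) = 6, σ(6) = 12, σ(7) = 8, σ(8) = 15, σ(9) = 13, σ(10) = 18, σ(11) = 12, σ(12) = 28, σ(13) = 14, σ(14) = 24, σ(15) = 24, σ(16) = 31, σ(17) = 18, σ(18) = 39, σ(19) = 20, σ(20) = 42, σ(21) = 32, σ(22) = 36, σ(23) = 24, σ(24) = 60, σ(25) = 31, σ(26) = 42, σ(27) = 40, σ(28) = 56, σ(29) = 30, σ(30) = 72, σ(31) = 32, σ(32) = 63, σ(33) = 48, σ(34) = 54, σ(35) = 48, σ(36) = 91, σ(37) = 38, σ(38) = 60, σ(39) = 56, σ(40) = 90, σ(41) = 42, σ(42) = 96, σ(43) = 44, σ(44) = 84, σ(45) = 78, σ(46) = 72, σ(47) = 48, σ(48) = 124, σ(49) = 57, σ(50) = 93, σ(51) = 72, σ(52) = 98, σ(53) = 54, σ(54) = 120, σ(55) = 72, σ(56) = 120, σ(57) = 80, σ(58) = 90, σ(59) = 60, σ(60) = 168, σ(61) = 62, σ(62) = 96, σ(63) = 104, σ(64) = 127, σ(65) = 84, σ(66) = 144, σ(67) = 68, σ(68) = 126, σ(69) = 96, σ(70) = 144, σ(71) = 72, σ(72) = 195. Summing all 72 values: 4332. (Average order: Σ_{n ≤ x} σ(n) ~ (π²/12) x². For x = 72, (π²/12)·72² ≈ 4263.67.)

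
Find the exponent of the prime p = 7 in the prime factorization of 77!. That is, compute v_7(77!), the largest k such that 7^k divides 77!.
v_7(77!) = 12

Legendre's formula: v_p(n!) = Σ_{k ≥ 1} ⌊n / p^k⌋. For p = 7, n = 77, the terms are:
  ⌊77/7^1⌋ = ⌊77/7⌋ = 11
  ⌊77/7^2⌋ = ⌊77/49⌋ = 1
(the next term ⌊77/7^3⌋ = 0, terminating the sum). Summing: v_7(77!) = 11 + 1 = 12.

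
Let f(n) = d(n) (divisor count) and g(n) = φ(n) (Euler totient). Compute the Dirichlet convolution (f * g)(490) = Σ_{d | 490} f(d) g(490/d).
(d * φ)(490) = 1026

Divisors of 490: [1, 2, 5, 7, 10, 14, 35, 49, 70, 98, 245, 490]. For each d | 490:
  d = 1: d(1) · φ(490/1) = 1 · 168 = 168
  d = 2: d(2) · φ(490/2) = 2 · 168 = 336
  d = 5: d(5) · φ(490/5) = 2 · 42 = 84
  d = 7: d(7) · φ(490/7) = 2 · 24 = 48
  d = 10: d(10) · φ(490/10) = 4 · 42 = 168
  d = 14: d(14) · φ(490/14) = 4 · 24 = 96
  d = 35: d(35) · φ(490/35) = 4 · 6 = 24
  d = 49: d(49) · φ(490/49) = 3 · 4 = 12
  d = 70: d(70) · φ(490/70) = 8 · 6 = 48
  d = 98: d(98) · φ(490/98) = 6 · 4 = 24
  d = 245: d(245) · φ(490/245) = 6 · 1 = 6
  d = 490: d(490) · φ(490/490) = 12 · 1 = 12
Summing: (d * φ)(490) = 168 + 336 + 84 + 48 + 168 + 96 + 24 + 12 + 48 + 24 + 6 + 12 = 1026.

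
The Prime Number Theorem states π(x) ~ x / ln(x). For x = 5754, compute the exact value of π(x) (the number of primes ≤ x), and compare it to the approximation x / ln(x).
π(5754) = 757;  x/ln(x) ≈ 664.61;  relative error ≈ 12.20%.

Directly count primes up to 5754: π(5754) = 757. The PNT approximation gives 5754/ln(5754) ≈ 5754/8.65765 ≈ 664.61. Relative error (π(x) − x/ln(x)) / π(x) ≈ 12.20%; the approximation is known to undercount slightly (Li(x) is a better estimate).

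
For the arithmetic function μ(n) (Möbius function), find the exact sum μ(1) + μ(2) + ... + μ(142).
Σ_{n ≤ 142} μ(n) = -2

Compute μ(n) for each 1 ≤ n ≤ 142: μ(1) = 1, μ(2) = -1, μ(3) = -1, μ(4) = 0, μ(5) = -1, μ(6) = 1, μ(7) = -1, μ(8) = 0, μ(9) = 0, μ(10) = 1, μ(11) = -1, μ(12) = 0, μ(13) = -1, μ(14) = 1, μ(15) = 1, μ(16) = 0, μ(17) = -1, μ(18) = 0, μ(19) = -1, μ(20) = 0, μ(21) = 1, μ(22) = 1, μ(23) = -1, μ(24) = 0, μ(25) = 0, μ(26) = 1, μ(27) = 0, μ(28) = 0, μ(29) = -1, μ(30) = -1, μ(31) = -1, μ(32) = 0, μ(33) = 1, μ(34) = 1, μ(35) = 1, μ(36) = 0, μ(37) = -1, μ(38) = 1, μ(39) = 1, μ(40) = 0, μ(41) = -1, μ(42) = -1, μ(43) = -1, μ(44) = 0, μ(45) = 0, μ(46) = 1, μ(47) = -1, μ(48) = 0, μ(49) = 0, μ(50) = 0, μ(51) = 1, μ(52) = 0, μ(53) = -1, μ(54) = 0, μ(55) = 1, μ(56) = 0, μ(57) = 1, μ(58) = 1, μ(59) = -1, μ(60) = 0, μ(61) = -1, μ(62) = 1, μ(63) = 0, μ(64) = 0, μ(65) = 1, μ(66) = -1, μ(67) = -1, μ(68) = 0, μ(69) = 1, μ(70) = -1, μ(71) = -1, μ(72) = 0, μ(73) = -1, μ(74) = 1, μ(75) = 0, μ(76) = 0, μ(77) = 1, μ(78) = -1, μ(79) = -1, μ(80) = 0, μ(81) = 0, μ(82) = 1, μ(83) = -1, μ(84) = 0, μ(85) = 1, μ(86) = 1, μ(87) = 1, μ(88) = 0, μ(89) = -1, μ(90) = 0, μ(91) = 1, μ(92) = 0, μ(93) = 1, μ(94) = 1, μ(95) = 1, μ(96) = 0, μ(97) = -1, μ(98) = 0, μ(99) = 0, μ(100) = 0, μ(101) = -1, μ(102) = -1, μ(103) = -1, μ(104) = 0, μ(105) = -1, μ(106) = 1, μ(107) = -1, μ(108) = 0, μ(109) = -1, μ(110) = -1, μ(111) = 1, μ(112) = 0, μ(113) = -1, μ(114) = -1, μ(115) = 1, μ(116) = 0, μ(117) = 0, μ(118) = 1, μ(119) = 1, μ(120) = 0, μ(121) = 0, μ(122) = 1, μ(123) = 1, μ(124) = 0, μ(125) = 0, μ(126) = 0, μ(127) = -1, μ(128) = 0, μ(129) = 1, μ(130) = -1, μ(131) = -1, μ(132) = 0, μ(133) = 1, μ(134) = 1, μ(135) = 0, μ(136) = 0, μ(137) = -1, μ(138) = -1, μ(139) = -1, μ(140) = 0, μ(141) = 1, μ(142) = 1. Summing all 142 values: -2. (Mertens function M(x) = Σ_{n ≤ x} μ(n); on average M(x) should be small (PNT ⟺ M(x) = o(x)).)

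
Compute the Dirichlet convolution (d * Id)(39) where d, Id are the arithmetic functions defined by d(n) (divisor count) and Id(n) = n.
(d * Id)(39) = 75

Divisors of 39: [1, 3, 13, 39]. For each d | 39:
  d = 1: d(1) · Id(39/1) = 1 · 39 = 39
  d = 3: d(3) · Id(39/3) = 2 · 13 = 26
  d = 13: d(13) · Id(39/13) = 2 · 3 = 6
  d = 39: d(39) · Id(39/39) = 4 · 1 = 4
Summing: (d * Id)(39) = 39 + 26 + 6 + 4 = 75.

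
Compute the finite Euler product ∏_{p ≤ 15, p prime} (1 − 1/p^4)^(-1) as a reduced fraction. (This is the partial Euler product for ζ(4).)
∏ = 11033033011/10194124800

The primes p ≤ 15 are [2, 3, 5, 7, 11, 13]. For each prime, (1 − 1/p^4)^(-1) = p^4 / (p^4 − 1). The product is (1 − 1/2^4)^(-1), (1 − 1/3^4)^(-1), (1 − 1/5^4)^(-1), (1 − 1/7^4)^(-1), (1 − 1/11^4)^(-1), (1 − 1/13^4)^(-1) = ∏ p^4 / (p^4 − 1) = 11033033011/10194124800.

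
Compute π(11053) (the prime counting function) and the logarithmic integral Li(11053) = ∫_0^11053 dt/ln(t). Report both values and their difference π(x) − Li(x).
π(11053) = 1338;  Li(11053) ≈ 1359.84;  π(x) − Li(x) ≈ -21.84.

Direct count of primes ≤ 11053 gives π(11053) = 1338. Numerical evaluation of the logarithmic integral gives Li(11053) ≈ 1359.84. The difference π(x) − Li(x) ≈ -21.84 is typically negative for small/moderate x (Li(x) overestimates), though Littlewood's theorem shows this sign changes infinitely often.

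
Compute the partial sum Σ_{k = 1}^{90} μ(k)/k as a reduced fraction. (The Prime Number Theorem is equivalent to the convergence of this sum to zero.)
Σ μ(k)/k = -34833113669423893495541895404789/23768741896345550770650537601358310

Values of μ(k) for 1 ≤ k ≤ 90: μ(1) = 1, μ(2) = -1, μ(3) = -1, μ(5) = -1, μ(6) = 1, μ(7) = -1, μ(10) = 1, μ(11) = -1, μ(13) = -1, μ(14) = 1, μ(15) = 1, μ(17) = -1, μ(19) = -1, μ(21) = 1, μ(22) = 1, μ(23) = -1, μ(26) = 1, μ(29) = -1, μ(30) = -1, μ(31) = -1, μ(33) = 1, μ(34) = 1, μ(35) = 1, μ(37) = -1, μ(38) = 1, μ(39) = 1, μ(41) = -1, μ(42) = -1, μ(43) = -1, μ(46) = 1, μ(47) = -1, μ(51) = 1, μ(53) = -1, μ(55) = 1, μ(57) = 1, μ(58) = 1, μ(59) = -1, μ(61) = -1, μ(62) = 1, μ(65) = 1, μ(66) = -1, μ(67) = -1, μ(69) = 1, μ(70) = -1, μ(71) = -1, μ(73) = -1, μ(74) = 1, μ(77) = 1, μ(78) = -1, μ(79) = -1, μ(82) = 1, μ(83) = -1, μ(85) = 1, μ(86) = 1, μ(87) = 1, μ(89) = -1, with μ = 0 on non-squarefree integers. Summing μ(k)/k for k where μ(k) ≠ 0 gives -34833113669423893495541895404789/23768741896345550770650537601358310 ≈ -0.0015. (PNT ⟺ this sum → 0 as n → ∞.)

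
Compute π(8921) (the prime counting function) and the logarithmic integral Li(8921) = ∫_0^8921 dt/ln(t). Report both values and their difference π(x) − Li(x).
π(8921) = 1108;  Li(8921) ≈ 1128.27;  π(x) − Li(x) ≈ -20.27.

Direct count of primes ≤ 8921 gives π(8921) = 1108. Numerical evaluation of the logarithmic integral gives Li(8921) ≈ 1128.27. The difference π(x) − Li(x) ≈ -20.27 is typically negative for small/moderate x (Li(x) overestimates), though Littlewood's theorem shows this sign changes infinitely often.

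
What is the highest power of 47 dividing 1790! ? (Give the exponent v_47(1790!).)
v_47(1790!) = 38

Legendre's formula: v_p(n!) = Σ_{k ≥ 1} ⌊n / p^k⌋. For p = 47, n = 1790, the terms are:
  ⌊1790/47^1⌋ = ⌊1790/47⌋ = 38
(the next term ⌊1790/47^2⌋ = 0, terminating the sum). Summing: v_47(1790!) = 38 = 38.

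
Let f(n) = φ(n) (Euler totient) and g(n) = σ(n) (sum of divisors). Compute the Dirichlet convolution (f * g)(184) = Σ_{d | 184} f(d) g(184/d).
(φ * σ)(184) = 1472

Divisors of 184: [1, 2, 4, 8, 23, 46, 92, 184]. For each d | 184:
  d = 1: φ(1) · σ(184/1) = 1 · 360 = 360
  d = 2: φ(2) · σ(184/2) = 1 · 168 = 168
  d = 4: φ(4) · σ(184/4) = 2 · 72 = 144
  d = 8: φ(8) · σ(184/8) = 4 · 24 = 96
  d = 23: φ(23) · σ(184/23) = 22 · 15 = 330
  d = 46: φ(46) · σ(184/46) = 22 · 7 = 154
  d = 92: φ(92) · σ(184/92) = 44 · 3 = 132
  d = 184: φ(184) · σ(184/184) = 88 · 1 = 88
Summing: (φ * σ)(184) = 360 + 168 + 144 + 96 + 330 + 154 + 132 + 88 = 1472.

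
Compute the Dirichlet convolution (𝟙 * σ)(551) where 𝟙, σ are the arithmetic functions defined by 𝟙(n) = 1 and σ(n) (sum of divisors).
(𝟙 * σ)(551) = 651

Divisors of 551: [1, 19, 29, 551]. For each d | 551:
  d = 1: 𝟙(1) · σ(551/1) = 1 · 600 = 600
  d = 19: 𝟙(19) · σ(551/19) = 1 · 30 = 30
  d = 29: 𝟙(29) · σ(551/29) = 1 · 20 = 20
  d = 551: 𝟙(551) · σ(551/551) = 1 · 1 = 1
Summing: (𝟙 * σ)(551) = 600 + 30 + 20 + 1 = 651.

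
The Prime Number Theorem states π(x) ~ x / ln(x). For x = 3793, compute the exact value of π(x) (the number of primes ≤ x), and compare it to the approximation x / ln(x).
π(3793) = 527;  x/ln(x) ≈ 460.26;  relative error ≈ 12.66%.

Directly count primes up to 3793: π(3793) = 527. The PNT approximation gives 3793/ln(3793) ≈ 3793/8.24091 ≈ 460.26. Relative error (π(x) − x/ln(x)) / π(x) ≈ 12.66%; the approximation is known to undercount slightly (Li(x) is a better estimate).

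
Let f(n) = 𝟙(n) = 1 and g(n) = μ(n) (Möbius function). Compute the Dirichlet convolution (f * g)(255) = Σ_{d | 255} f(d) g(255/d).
(𝟙 * μ)(255) = 0

Divisors of 255: [1, 3, 5, 15, 17, 51, 85, 255]. For each d | 255:
  d = 1: 𝟙(1) · μ(255/1) = 1 · -1 = -1
  d = 3: 𝟙(3) · μ(255/3) = 1 · 1 = 1
  d = 5: 𝟙(5) · μ(255/5) = 1 · 1 = 1
  d = 15: 𝟙(15) · μ(255/15) = 1 · -1 = -1
  d = 17: 𝟙(17) · μ(255/17) = 1 · 1 = 1
  d = 51: 𝟙(51) · μ(255/51) = 1 · -1 = -1
  d = 85: 𝟙(85) · μ(255/85) = 1 · -1 = -1
  d = 255: 𝟙(255) · μ(255/255) = 1 · 1 = 1
Summing: (𝟙 * μ)(255) = -1 + 1 + 1 + -1 + 1 + -1 + -1 + 1 = 0.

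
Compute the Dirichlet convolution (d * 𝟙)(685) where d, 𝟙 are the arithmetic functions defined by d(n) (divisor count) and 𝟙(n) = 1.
(d * 𝟙)(685) = 9

Divisors of 685: [1, 5, 137, 685]. For each d | 685:
  d = 1: d(1) · 𝟙(685/1) = 1 · 1 = 1
  d = 5: d(5) · 𝟙(685/5) = 2 · 1 = 2
  d = 137: d(137) · 𝟙(685/137) = 2 · 1 = 2
  d = 685: d(685) · 𝟙(685/685) = 4 · 1 = 4
Summing: (d * 𝟙)(685) = 1 + 2 + 2 + 4 = 9.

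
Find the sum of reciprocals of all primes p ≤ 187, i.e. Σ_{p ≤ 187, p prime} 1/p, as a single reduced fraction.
Σ 1/p = 10408867916382550633331528920459565913027063402071390584941986323453055203/5397346292805549782720214077673687806275517530364350655459511599582614290

π(187) = 42, so the primes ≤ 187 are [2, 3, 5, 7, 11, 13, 17, 19, 23, 29, 31, 37, 41, 43, 47, 53, 59, 61, 67, 71, 73, 79, 83, 89, 97, 101, 103, 107, 109, 113, 127, 131, 137, 139, 149, 151, 157, 163, 167, 173, 179, 181]. Summing 1/p over these primes: 10408867916382550633331528920459565913027063402071390584941986323453055203/5397346292805549782720214077673687806275517530364350655459511599582614290 ≈ 1.9285. Mertens estimate ln ln(187) + 0.2615 ≈ 1.9161.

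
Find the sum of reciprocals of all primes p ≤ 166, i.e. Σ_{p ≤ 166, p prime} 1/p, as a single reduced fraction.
Σ 1/p = 10988187442690106858194788089546541159451476081371138484805233167/5766152219975951659023630035336134306565384015606066319856068810

π(166) = 38, so the primes ≤ 166 are [2, 3, 5, 7, 11, 13, 17, 19, 23, 29, 31, 37, 41, 43, 47, 53, 59, 61, 67, 71, 73, 79, 83, 89, 97, 101, 103, 107, 109, 113, 127, 131, 137, 139, 149, 151, 157, 163]. Summing 1/p over these primes: 10988187442690106858194788089546541159451476081371138484805233167/5766152219975951659023630035336134306565384015606066319856068810 ≈ 1.9056. Mertens estimate ln ln(166) + 0.2615 ≈ 1.8931.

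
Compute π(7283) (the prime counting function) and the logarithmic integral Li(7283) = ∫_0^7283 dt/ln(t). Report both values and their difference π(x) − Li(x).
π(7283) = 929;  Li(7283) ≈ 946.22;  π(x) − Li(x) ≈ -17.22.

Direct count of primes ≤ 7283 gives π(7283) = 929. Numerical evaluation of the logarithmic integral gives Li(7283) ≈ 946.22. The difference π(x) − Li(x) ≈ -17.22 is typically negative for small/moderate x (Li(x) overestimates), though Littlewood's theorem shows this sign changes infinitely often.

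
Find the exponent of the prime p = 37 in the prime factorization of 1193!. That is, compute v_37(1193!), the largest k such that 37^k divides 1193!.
v_37(1193!) = 32

Legendre's formula: v_p(n!) = Σ_{k ≥ 1} ⌊n / p^k⌋. For p = 37, n = 1193, the terms are:
  ⌊1193/37^1⌋ = ⌊1193/37⌋ = 32
(the next term ⌊1193/37^2⌋ = 0, terminating the sum). Summing: v_37(1193!) = 32 = 32.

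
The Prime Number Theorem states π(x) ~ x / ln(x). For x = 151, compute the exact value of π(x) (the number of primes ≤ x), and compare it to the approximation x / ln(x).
π(151) = 36;  x/ln(x) ≈ 30.10;  relative error ≈ 16.40%.

Directly count primes up to 151: π(151) = 36. The PNT approximation gives 151/ln(151) ≈ 151/5.01728 ≈ 30.10. Relative error (π(x) − x/ln(x)) / π(x) ≈ 16.40%; the approximation is known to undercount slightly (Li(x) is a better estimate).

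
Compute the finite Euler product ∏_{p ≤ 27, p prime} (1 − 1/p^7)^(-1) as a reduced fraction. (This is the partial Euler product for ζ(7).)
∏ = 48232764637425582400715871008195503014129789903328125/47833390398549347808770198286798982719063238904795968

The primes p ≤ 27 are [2, 3, 5, 7, 11, 13, 17, 19, 23]. For each prime, (1 − 1/p^7)^(-1) = p^7 / (p^7 − 1). The product is (1 − 1/2^7)^(-1), (1 − 1/3^7)^(-1), (1 − 1/5^7)^(-1), (1 − 1/7^7)^(-1), (1 − 1/11^7)^(-1), (1 − 1/13^7)^(-1), (1 − 1/17^7)^(-1), (1 − 1/19^7)^(-1), (1 − 1/23^7)^(-1) = ∏ p^7 / (p^7 − 1) = 48232764637425582400715871008195503014129789903328125/47833390398549347808770198286798982719063238904795968.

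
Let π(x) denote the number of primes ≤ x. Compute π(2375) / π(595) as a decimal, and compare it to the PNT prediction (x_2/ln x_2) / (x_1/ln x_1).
π(2375)/π(595) = 351/108 ≈ 3.2500;  PNT prediction ≈ 3.2808.

π(595) = 108 and π(2375) = 351, so π(2375)/π(595) ≈ 3.2500. The PNT-predicted ratio is (2375/ln(2375)) / (595/ln(595)) ≈ 3.2808. The two agree to within a few percent, as expected.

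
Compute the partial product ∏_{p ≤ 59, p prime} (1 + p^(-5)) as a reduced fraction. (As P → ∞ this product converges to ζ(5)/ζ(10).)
∏ = 4625216658591974452227928572296422584003624522186780896225122147490657410189665239040/4464936714731009502985956909215577296089758883491981124781643055180612451896799337569

The primes p ≤ 59 are [2, 3, 5, 7, 11, 13, 17, 19, 23, 29, 31, 37, 41, 43, 47, 53, 59]. For each, (1 + 1/p^5) = (p^5 + 1)/p^5. Multiplying these fractions over p ∈ [2, 3, 5, 7, 11, 13, 17, 19, 23, 29, 31, 37, 41, 43, 47, 53, 59] gives 4625216658591974452227928572296422584003624522186780896225122147490657410189665239040/4464936714731009502985956909215577296089758883491981124781643055180612451896799337569. (In the limit P → ∞ this tends to ζ(5)/ζ(10).)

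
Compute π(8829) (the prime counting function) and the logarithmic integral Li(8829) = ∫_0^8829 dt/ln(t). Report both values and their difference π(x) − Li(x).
π(8829) = 1099;  Li(8829) ≈ 1118.15;  π(x) − Li(x) ≈ -19.15.

Direct count of primes ≤ 8829 gives π(8829) = 1099. Numerical evaluation of the logarithmic integral gives Li(8829) ≈ 1118.15. The difference π(x) − Li(x) ≈ -19.15 is typically negative for small/moderate x (Li(x) overestimates), though Littlewood's theorem shows this sign changes infinitely often.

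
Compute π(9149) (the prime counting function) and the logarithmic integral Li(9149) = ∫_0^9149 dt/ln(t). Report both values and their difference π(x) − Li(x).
π(9149) = 1133;  Li(9149) ≈ 1153.30;  π(x) − Li(x) ≈ -20.30.

Direct count of primes ≤ 9149 gives π(9149) = 1133. Numerical evaluation of the logarithmic integral gives Li(9149) ≈ 1153.30. The difference π(x) − Li(x) ≈ -20.30 is typically negative for small/moderate x (Li(x) overestimates), though Littlewood's theorem shows this sign changes infinitely often.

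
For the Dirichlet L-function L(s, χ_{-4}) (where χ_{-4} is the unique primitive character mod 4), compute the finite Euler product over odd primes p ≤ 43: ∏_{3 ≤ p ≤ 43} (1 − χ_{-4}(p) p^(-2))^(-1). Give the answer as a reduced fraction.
∏ = 11477831542914938630143/12524769798782976000000

The odd primes p ≤ 43 are [3, 5, 7, 11, 13, 17, 19, 23, 29, 31, 37, 41, 43]. For each, χ(p) = 1 if p ≡ 1 mod 4, χ(p) = −1 if p ≡ 3 mod 4. Taking (1 − χ(p)/p^2)^(-1) = p^2/(p^2 − χ(p)): (1 − (-1)/3^2)^(-1) · (1 − (1)/5^2)^(-1) · (1 − (-1)/7^2)^(-1) · (1 − (-1)/11^2)^(-1) · (1 − (1)/13^2)^(-1) · (1 − (1)/17^2)^(-1) · (1 − (-1)/19^2)^(-1) · (1 − (-1)/23^2)^(-1) · (1 − (1)/29^2)^(-1) · (1 − (-1)/31^2)^(-1) · (1 − (1)/37^2)^(-1) · (1 − (1)/41^2)^(-1) · (1 − (-1)/43^2)^(-1) = 11477831542914938630143/12524769798782976000000.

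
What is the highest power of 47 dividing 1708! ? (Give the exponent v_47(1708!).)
v_47(1708!) = 36

Legendre's formula: v_p(n!) = Σ_{k ≥ 1} ⌊n / p^k⌋. For p = 47, n = 1708, the terms are:
  ⌊1708/47^1⌋ = ⌊1708/47⌋ = 36
(the next term ⌊1708/47^2⌋ = 0, terminating the sum). Summing: v_47(1708!) = 36 = 36.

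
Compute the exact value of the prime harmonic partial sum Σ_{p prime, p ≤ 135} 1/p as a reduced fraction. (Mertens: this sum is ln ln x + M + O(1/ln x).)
Σ 1/p = 980956909242278731029785409368357903506317057050081/525896479052627740771371797072411912900610967452630

π(135) = 32, so the primes ≤ 135 are [2, 3, 5, 7, 11, 13, 17, 19, 23, 29, 31, 37, 41, 43, 47, 53, 59, 61, 67, 71, 73, 79, 83, 89, 97, 101, 103, 107, 109, 113, 127, 131]. Summing 1/p over these primes: 980956909242278731029785409368357903506317057050081/525896479052627740771371797072411912900610967452630 ≈ 1.8653. Mertens estimate ln ln(135) + 0.2615 ≈ 1.8518.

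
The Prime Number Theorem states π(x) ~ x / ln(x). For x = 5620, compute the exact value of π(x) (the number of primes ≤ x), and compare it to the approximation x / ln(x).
π(5620) = 738;  x/ln(x) ≈ 650.91;  relative error ≈ 11.80%.

Directly count primes up to 5620: π(5620) = 738. The PNT approximation gives 5620/ln(5620) ≈ 5620/8.63409 ≈ 650.91. Relative error (π(x) − x/ln(x)) / π(x) ≈ 11.80%; the approximation is known to undercount slightly (Li(x) is a better estimate).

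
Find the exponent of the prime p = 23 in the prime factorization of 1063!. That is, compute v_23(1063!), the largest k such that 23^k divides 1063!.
v_23(1063!) = 48

Legendre's formula: v_p(n!) = Σ_{k ≥ 1} ⌊n / p^k⌋. For p = 23, n = 1063, the terms are:
  ⌊1063/23^1⌋ = ⌊1063/23⌋ = 46
  ⌊1063/23^2⌋ = ⌊1063/529⌋ = 2
(the next term ⌊1063/23^3⌋ = 0, terminating the sum). Summing: v_23(1063!) = 46 + 2 = 48.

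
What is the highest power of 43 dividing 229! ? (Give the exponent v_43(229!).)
v_43(229!) = 5

Legendre's formula: v_p(n!) = Σ_{k ≥ 1} ⌊n / p^k⌋. For p = 43, n = 229, the terms are:
  ⌊229/43^1⌋ = ⌊229/43⌋ = 5
(the next term ⌊229/43^2⌋ = 0, terminating the sum). Summing: v_43(229!) = 5 = 5.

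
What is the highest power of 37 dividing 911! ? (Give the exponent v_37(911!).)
v_37(911!) = 24

Legendre's formula: v_p(n!) = Σ_{k ≥ 1} ⌊n / p^k⌋. For p = 37, n = 911, the terms are:
  ⌊911/37^1⌋ = ⌊911/37⌋ = 24
(the next term ⌊911/37^2⌋ = 0, terminating the sum). Summing: v_37(911!) = 24 = 24.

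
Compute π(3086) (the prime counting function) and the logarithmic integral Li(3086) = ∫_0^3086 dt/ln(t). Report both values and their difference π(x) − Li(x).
π(3086) = 441;  Li(3086) ≈ 453.48;  π(x) − Li(x) ≈ -12.48.

Direct count of primes ≤ 3086 gives π(3086) = 441. Numerical evaluation of the logarithmic integral gives Li(3086) ≈ 453.48. The difference π(x) − Li(x) ≈ -12.48 is typically negative for small/moderate x (Li(x) overestimates), though Littlewood's theorem shows this sign changes infinitely often.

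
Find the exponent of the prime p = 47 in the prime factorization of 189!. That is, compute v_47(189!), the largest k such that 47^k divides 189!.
v_47(189!) = 4

Legendre's formula: v_p(n!) = Σ_{k ≥ 1} ⌊n / p^k⌋. For p = 47, n = 189, the terms are:
  ⌊189/47^1⌋ = ⌊189/47⌋ = 4
(the next term ⌊189/47^2⌋ = 0, terminating the sum). Summing: v_47(189!) = 4 = 4.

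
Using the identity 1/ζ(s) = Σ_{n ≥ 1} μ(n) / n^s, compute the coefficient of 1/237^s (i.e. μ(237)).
μ(237) = 1

Factor n = 237 = 3 · 79. μ(n) = 0 if any exponent ≥ 2 (not squarefree); otherwise μ(n) = (−1)^{ω(n)} where ω(n) is the number of distinct prime factors. Applying: μ(237) = 1.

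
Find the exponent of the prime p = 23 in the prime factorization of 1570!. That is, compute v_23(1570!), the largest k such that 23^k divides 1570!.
v_23(1570!) = 70

Legendre's formula: v_p(n!) = Σ_{k ≥ 1} ⌊n / p^k⌋. For p = 23, n = 1570, the terms are:
  ⌊1570/23^1⌋ = ⌊1570/23⌋ = 68
  ⌊1570/23^2⌋ = ⌊1570/529⌋ = 2
(the next term ⌊1570/23^3⌋ = 0, terminating the sum). Summing: v_23(1570!) = 68 + 2 = 70.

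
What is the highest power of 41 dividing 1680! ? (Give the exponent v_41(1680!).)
v_41(1680!) = 40

Legendre's formula: v_p(n!) = Σ_{k ≥ 1} ⌊n / p^k⌋. For p = 41, n = 1680, the terms are:
  ⌊1680/41^1⌋ = ⌊1680/41⌋ = 40
(the next term ⌊1680/41^2⌋ = 0, terminating the sum). Summing: v_41(1680!) = 40 = 40.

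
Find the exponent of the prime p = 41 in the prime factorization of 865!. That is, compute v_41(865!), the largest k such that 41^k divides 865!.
v_41(865!) = 21

Legendre's formula: v_p(n!) = Σ_{k ≥ 1} ⌊n / p^k⌋. For p = 41, n = 865, the terms are:
  ⌊865/41^1⌋ = ⌊865/41⌋ = 21
(the next term ⌊865/41^2⌋ = 0, terminating the sum). Summing: v_41(865!) = 21 = 21.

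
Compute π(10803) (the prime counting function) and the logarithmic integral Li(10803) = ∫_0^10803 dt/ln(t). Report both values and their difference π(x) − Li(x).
π(10803) = 1315;  Li(10803) ≈ 1332.95;  π(x) − Li(x) ≈ -17.95.

Direct count of primes ≤ 10803 gives π(10803) = 1315. Numerical evaluation of the logarithmic integral gives Li(10803) ≈ 1332.95. The difference π(x) − Li(x) ≈ -17.95 is typically negative for small/moderate x (Li(x) overestimates), though Littlewood's theorem shows this sign changes infinitely often.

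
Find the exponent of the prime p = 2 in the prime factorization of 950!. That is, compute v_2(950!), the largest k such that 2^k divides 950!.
v_2(950!) = 943

Legendre's formula: v_p(n!) = Σ_{k ≥ 1} ⌊n / p^k⌋. For p = 2, n = 950, the terms are:
  ⌊950/2^1⌋ = ⌊950/2⌋ = 475
  ⌊950/2^2⌋ = ⌊950/4⌋ = 237
  ⌊950/2^3⌋ = ⌊950/8⌋ = 118
  ⌊950/2^4⌋ = ⌊950/16⌋ = 59
  ⌊950/2^5⌋ = ⌊950/32⌋ = 29
  ⌊950/2^6⌋ = ⌊950/64⌋ = 14
  ⌊950/2^7⌋ = ⌊950/128⌋ = 7
  ⌊950/2^8⌋ = ⌊950/256⌋ = 3
  ⌊950/2^9⌋ = ⌊950/512⌋ = 1
(the next term ⌊950/2^10⌋ = 0, terminating the sum). Summing: v_2(950!) = 475 + 237 + 118 + 59 + 29 + 14 + 7 + 3 + 1 = 943.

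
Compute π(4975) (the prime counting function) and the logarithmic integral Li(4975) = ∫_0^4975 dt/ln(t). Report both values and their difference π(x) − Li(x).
π(4975) = 666;  Li(4975) ≈ 681.34;  π(x) − Li(x) ≈ -15.34.

Direct count of primes ≤ 4975 gives π(4975) = 666. Numerical evaluation of the logarithmic integral gives Li(4975) ≈ 681.34. The difference π(x) − Li(x) ≈ -15.34 is typically negative for small/moderate x (Li(x) overestimates), though Littlewood's theorem shows this sign changes infinitely often.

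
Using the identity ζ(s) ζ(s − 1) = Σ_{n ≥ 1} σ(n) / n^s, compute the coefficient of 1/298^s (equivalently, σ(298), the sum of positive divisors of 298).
σ(298) = 450

In the product (Σ m^0/m^s)(Σ k / k^s) = Σ (Σ_{d | n} d) / n^s, the coefficient of 1/n^s is σ(n) = Σ_{d | n} d. For n = 298, divisors are [1, 2, 149, 298]; summing: σ(298) = 450.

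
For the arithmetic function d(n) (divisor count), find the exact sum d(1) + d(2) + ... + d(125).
Σ_{n ≤ 125} d(n) = 623

Compute d(n) for each 1 ≤ n ≤ 125: d(1) = 1, d(2) = 2, d(3) = 2, d(4) = 3, d(5) = 2, d(6) = 4, d(7) = 2, d(8) = 4, d(9) = 3, d(10) = 4, d(11) = 2, d(12) = 6, d(13) = 2, d(14) = 4, d(15) = 4, d(16) = 5, d(17) = 2, d(18) = 6, d(19) = 2, d(20) = 6, d(21) = 4, d(22) = 4, d(23) = 2, d(24) = 8, d(25) = 3, d(26) = 4, d(27) = 4, d(28) = 6, d(29) = 2, d(30) = 8, d(31) = 2, d(32) = 6, d(33) = 4, d(34) = 4, d(35) = 4, d(36) = 9, d(37) = 2, d(38) = 4, d(39) = 4, d(40) = 8, d(41) = 2, d(42) = 8, d(43) = 2, d(44) = 6, d(45) = 6, d(46) = 4, d(47) = 2, d(48) = 10, d(49) = 3, d(50) = 6, d(51) = 4, d(52) = 6, d(53) = 2, d(54) = 8, d(55) = 4, d(56) = 8, d(57) = 4, d(58) = 4, d(59) = 2, d(60) = 12, d(61) = 2, d(62) = 4, d(63) = 6, d(64) = 7, d(65) = 4, d(66) = 8, d(67) = 2, d(68) = 6, d(69) = 4, d(70) = 8, d(71) = 2, d(72) = 12, d(73) = 2, d(74) = 4, d(75) = 6, d(76) = 6, d(77) = 4, d(78) = 8, d(79) = 2, d(80) = 10, d(81) = 5, d(82) = 4, d(83) = 2, d(84) = 12, d(85) = 4, d(86) = 4, d(87) = 4, d(88) = 8, d(89) = 2, d(90) = 12, d(91) = 4, d(92) = 6, d(93) = 4, d(94) = 4, d(95) = 4, d(96) = 12, d(97) = 2, d(98) = 6, d(99) = 6, d(100) = 9, d(101) = 2, d(102) = 8, d(103) = 2, d(104) = 8, d(105) = 8, d(106) = 4, d(107) = 2, d(108) = 12, d(109) = 2, d(110) = 8, d(111) = 4, d(112) = 10, d(113) = 2, d(114) = 8, d(115) = 4, d(116) = 6, d(117) = 6, d(118) = 4, d(119) = 4, d(120) = 16, d(121) = 3, d(122) = 4, d(123) = 4, d(124) = 6, d(125) = 4. Summing all 125 values: 623. (Dirichlet's divisor formula: Σ_{n ≤ x} d(n) = x ln(x) + (2γ − 1) x + O(√x). For x = 125, the asymptotic estimate is ≈ 622.84.)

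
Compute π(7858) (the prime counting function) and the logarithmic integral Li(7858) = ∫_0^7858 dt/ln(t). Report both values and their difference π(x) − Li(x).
π(7858) = 992;  Li(7858) ≈ 1010.60;  π(x) − Li(x) ≈ -18.60.

Direct count of primes ≤ 7858 gives π(7858) = 992. Numerical evaluation of the logarithmic integral gives Li(7858) ≈ 1010.60. The difference π(x) − Li(x) ≈ -18.60 is typically negative for small/moderate x (Li(x) overestimates), though Littlewood's theorem shows this sign changes infinitely often.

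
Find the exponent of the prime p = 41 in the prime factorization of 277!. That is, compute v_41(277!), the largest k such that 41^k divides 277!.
v_41(277!) = 6

Legendre's formula: v_p(n!) = Σ_{k ≥ 1} ⌊n / p^k⌋. For p = 41, n = 277, the terms are:
  ⌊277/41^1⌋ = ⌊277/41⌋ = 6
(the next term ⌊277/41^2⌋ = 0, terminating the sum). Summing: v_41(277!) = 6 = 6.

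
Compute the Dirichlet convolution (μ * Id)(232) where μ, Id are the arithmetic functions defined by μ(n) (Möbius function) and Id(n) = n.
(μ * Id)(232) = 112

Divisors of 232: [1, 2, 4, 8, 29, 58, 116, 232]. For each d | 232:
  d = 1: μ(1) · Id(232/1) = 1 · 232 = 232
  d = 2: μ(2) · Id(232/2) = -1 · 116 = -116
  d = 4: μ(4) · Id(232/4) = 0 · 58 = 0
  d = 8: μ(8) · Id(232/8) = 0 · 29 = 0
  d = 29: μ(29) · Id(232/29) = -1 · 8 = -8
  d = 58: μ(58) · Id(232/58) = 1 · 4 = 4
  d = 116: μ(116) · Id(232/116) = 0 · 2 = 0
  d = 232: μ(232) · Id(232/232) = 0 · 1 = 0
Summing: (μ * Id)(232) = 232 + -116 + 0 + 0 + -8 + 4 + 0 + 0 = 112.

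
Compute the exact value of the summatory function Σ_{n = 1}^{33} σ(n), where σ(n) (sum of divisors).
Σ_{n ≤ 33} σ(n) = 905

Compute σ(n) for each 1 ≤ n ≤ 33: σ(1) = 1, σ(2) = 3, σ(3) = 4, σ(4) = 7, σ(5) = 6, σ(6) = 12, σ(7) = 8, σ(8) = 15, σ(9) = 13, σ(10) = 18, σ(11) = 12, σ(12) = 28, σ(13) = 14, σ(14) = 24, σ(15) = 24, σ(16) = 31, σ(17) = 18, σ(18) = 39, σ(19) = 20, σ(20) = 42, σ(21) = 32, σ(22) = 36, σ(23) = 24, σ(24) = 60, σ(25) = 31, σ(26) = 42, σ(27) = 40, σ(28) = 56, σ(29) = 30, σ(30) = 72, σ(31) = 32, σ(32) = 63, σ(33) = 48. Summing all 33 values: 905. (Average order: Σ_{n ≤ x} σ(n) ~ (π²/12) x². For x = 33, (π²/12)·33² ≈ 895.67.)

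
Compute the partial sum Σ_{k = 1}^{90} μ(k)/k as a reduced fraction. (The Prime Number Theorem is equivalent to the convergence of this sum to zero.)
Σ μ(k)/k = -34833113669423893495541895404789/23768741896345550770650537601358310

Values of μ(k) for 1 ≤ k ≤ 90: μ(1) = 1, μ(2) = -1, μ(3) = -1, μ(5) = -1, μ(6) = 1, μ(7) = -1, μ(10) = 1, μ(11) = -1, μ(13) = -1, μ(14) = 1, μ(15) = 1, μ(17) = -1, μ(19) = -1, μ(21) = 1, μ(22) = 1, μ(23) = -1, μ(26) = 1, μ(29) = -1, μ(30) = -1, μ(31) = -1, μ(33) = 1, μ(34) = 1, μ(35) = 1, μ(37) = -1, μ(38) = 1, μ(39) = 1, μ(41) = -1, μ(42) = -1, μ(43) = -1, μ(46) = 1, μ(47) = -1, μ(51) = 1, μ(53) = -1, μ(55) = 1, μ(57) = 1, μ(58) = 1, μ(59) = -1, μ(61) = -1, μ(62) = 1, μ(65) = 1, μ(66) = -1, μ(67) = -1, μ(69) = 1, μ(70) = -1, μ(71) = -1, μ(73) = -1, μ(74) = 1, μ(77) = 1, μ(78) = -1, μ(79) = -1, μ(82) = 1, μ(83) = -1, μ(85) = 1, μ(86) = 1, μ(87) = 1, μ(89) = -1, with μ = 0 on non-squarefree integers. Summing μ(k)/k for k where μ(k) ≠ 0 gives -34833113669423893495541895404789/23768741896345550770650537601358310 ≈ -0.0015. (PNT ⟺ this sum → 0 as n → ∞.)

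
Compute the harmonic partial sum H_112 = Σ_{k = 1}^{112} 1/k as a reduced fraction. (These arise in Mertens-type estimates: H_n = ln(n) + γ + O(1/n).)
H_112 = 815184434573383335650686014939192934428778620497/153803387341307877636928566091115101174034840640

Direct summation: H_112 = 1 + 1/2 + ... + 1/112. The least common denominator is lcm(1, ..., 112) = 8459186303771933270031071135011330564571916235200; over this denominator the numerator is 8459186303771933270031071135011330564571916235200 + 4229593151885966635015535567505665282285958117600 + 2819728767923977756677023711670443521523972078400 + 2114796575942983317507767783752832641142979058800 + 1691837260754386654006214227002266112914383247040 + 1409864383961988878338511855835221760761986039200 + 1208455186253133324290153019287332937795988033600 + 1057398287971491658753883891876416320571489529400 + 939909589307992585559007903890147840507990692800 + 845918630377193327003107113501133056457191623520 + 769016936706539388184642830455575505870174203200 + 704932191980994439169255927917610880380993019600 + 650706638751687174617774702693179274197839710400 + 604227593126566662145076509643666468897994016800 + 563945753584795551335404742334088704304794415680 + 528699143985745829376941945938208160285744764700 + 497599194339525486472415949118313562621877425600 + 469954794653996292779503951945073920253995346400 + 445220331777470172106898480790070029714311380800 + 422959315188596663501553556750566528228595811760 + 402818395417711108096717673095777645931996011200 + 384508468353269694092321415227787752935087101600 + 367790708859649272610046571087449154981387662400 + 352466095990497219584627963958805440190496509800 + 338367452150877330801242845400453222582876649408 + 325353319375843587308887351346589637098919855200 + 313303196435997528519669301296715946835996897600 + 302113796563283331072538254821833234448997008400 + 291696079440411492070036935690045881536962628800 + 281972876792397775667702371167044352152397207840 + 272876977541030105484873262419720340792642459200 + 264349571992872914688470972969104080142872382350 + 256338978902179796061547610151858501956724734400 + 248799597169762743236207974559156781310938712800 + 241691037250626664858030603857466587559197606720 + 234977397326998146389751975972536960126997673200 + 228626656858700899190028949594900826069511249600 + 222610165888735086053449240395035014857155690400 + 216902212917229058205924900897726424732613236800 + 211479657594298331750776778375283264114297905880 + 206321617165169104147099295975886111331022347200 + 201409197708855554048358836547888822965998005600 + 196725262878417052791420258953751873594695726400 + 192254234176634847046160707613893876467543550800 + 187981917861598517111801580778029568101598138560 + 183895354429824636305023285543724577490693831200 + 179982687314296452553852577340666607756849281600 + 176233047995248609792313981979402720095248254900 + 172636455179019046327164717041047562542284004800 + 169183726075438665400621422700226611291438324704 + 165866398113175162157471983039437854207292475200 + 162676659687921793654443675673294818549459927600 + 159607288750413835283605115754930765369281438400 + 156651598217998764259834650648357973417998448800 + 153803387341307877636928566091115101174034840640 + 151056898281641665536269127410916617224498504200 + 148406777259156724035632826930023343238103793600 + 145848039720205746035018467845022940768481314400 + 143376039046981919831035103983242890924947732800 + 140986438396198887833851185583522176076198603920 + 138675185307736610984115920246087386304457643200 + 136438488770515052742436631209860170396321229600 + 134272798472570369365572557698592548643998670400 + 132174785996436457344235486484552040071436191175 + 130141327750337434923554940538635854839567942080 + 128169489451089898030773805075929250978362367200 + 126256511996596018955687628880766127829431585600 + 124399798584881371618103987279578390655469356400 + 122596902953216424203348857029149718327129220800 + 120845518625313332429015301928733293779598803360 + 119143469067210327746916494859314514993970651200 + 117488698663499073194875987986268480063498836600 + 115879264435231962603165358013853843350300222400 + 114313328429350449595014474797450413034755624800 + 112789150716959110267080948466817740860958883136 + 111305082944367543026724620197517507428577845200 + 109859562386648484026377547207939357981453457600 + 108451106458614529102962450448863212366306618400 + 107078307642682699620646470063434564108505268800 + 105739828797149165875388389187641632057148952940 + 104434398811999176173223100432238648945332299200 + 103160808582584552073549647987943055665511173600 + 101917907274360641807603266686883500777974894400 + 100704598854427777024179418273944411482999002800 + 99519838867905097294483189823662712524375485120 + 98362631439208526395710129476875936797347863200 + 97232026480137164023345645230015293845654209600 + 96127117088317423523080353806946938233771775400 + 95047037121032958090236754325970006343504676800 + 93990958930799258555900790389014784050799069280 + 92958091250241024945396386099025610599691387200 + 91947677214912318152511642771862288745346915600 + 90958992513676701828291087473240113597547486400 + 89991343657148226276926288670333303878424640800 + 89044066355494034421379696158014005942862276160 + 88116523997624304896156990989701360047624127450 + 87208106224452920309598671494962170768782641600 + 86318227589509523163582358520523781271142002400 + 85446326300726598687182536717286167318908244800 + 84591863037719332700310711350113305645719162352 + 83754319839326071980505654802092381827444715200 + 82933199056587581078735991519718927103646237600 + 82128022366717798738165739174867287034678798400 + 81338329843960896827221837836647409274729963800 + 80563679083542221619343534619155529186399202240 + 79803644375206917641802557877465382684640719200 + 79057815923102180093748328364591874435251553600 + 78325799108999382129917325324178986708999224400 + 77607213796072782293863037935883766647448772800 + 76901693670653938818464283045557550587017420320 + 76208885619566966396676316531633608689837083200 + 75528449140820832768134563705458308612249252100 = 44835143901536083460787730821655611393582824127335, so H_112 = 44835143901536083460787730821655611393582824127335/8459186303771933270031071135011330564571916235200; reducing by gcd(44835143901536083460787730821655611393582824127335, 8459186303771933270031071135011330564571916235200) = 55 gives 815184434573383335650686014939192934428778620497/153803387341307877636928566091115101174034840640 ≈ 5.30017. (The PNT-adjacent estimate ln(112) + γ ≈ 5.29571 matches within O(1/n).)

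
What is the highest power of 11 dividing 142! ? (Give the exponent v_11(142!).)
v_11(142!) = 13

Legendre's formula: v_p(n!) = Σ_{k ≥ 1} ⌊n / p^k⌋. For p = 11, n = 142, the terms are:
  ⌊142/11^1⌋ = ⌊142/11⌋ = 12
  ⌊142/11^2⌋ = ⌊142/121⌋ = 1
(the next term ⌊142/11^3⌋ = 0, terminating the sum). Summing: v_11(142!) = 12 + 1 = 13.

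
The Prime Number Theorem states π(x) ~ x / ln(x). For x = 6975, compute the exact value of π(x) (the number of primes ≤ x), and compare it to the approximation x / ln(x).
π(6975) = 896;  x/ln(x) ≈ 788.13;  relative error ≈ 12.04%.

Directly count primes up to 6975: π(6975) = 896. The PNT approximation gives 6975/ln(6975) ≈ 6975/8.85009 ≈ 788.13. Relative error (π(x) − x/ln(x)) / π(x) ≈ 12.04%; the approximation is known to undercount slightly (Li(x) is a better estimate).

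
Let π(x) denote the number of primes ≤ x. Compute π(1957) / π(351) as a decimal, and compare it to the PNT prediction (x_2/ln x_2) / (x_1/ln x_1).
π(1957)/π(351) = 297/70 ≈ 4.2429;  PNT prediction ≈ 4.3114.

π(351) = 70 and π(1957) = 297, so π(1957)/π(351) ≈ 4.2429. The PNT-predicted ratio is (1957/ln(1957)) / (351/ln(351)) ≈ 4.3114. The two agree to within a few percent, as expected.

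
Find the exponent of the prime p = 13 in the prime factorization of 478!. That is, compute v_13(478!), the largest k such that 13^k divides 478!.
v_13(478!) = 38

Legendre's formula: v_p(n!) = Σ_{k ≥ 1} ⌊n / p^k⌋. For p = 13, n = 478, the terms are:
  ⌊478/13^1⌋ = ⌊478/13⌋ = 36
  ⌊478/13^2⌋ = ⌊478/169⌋ = 2
(the next term ⌊478/13^3⌋ = 0, terminating the sum). Summing: v_13(478!) = 36 + 2 = 38.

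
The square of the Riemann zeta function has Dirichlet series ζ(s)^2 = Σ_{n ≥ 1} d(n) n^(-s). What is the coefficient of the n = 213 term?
d(213) = 4

ζ(s)^2 = (Σ 1/m^s)(Σ 1/k^s). The coefficient of 1/n^s in the product is the number of ordered pairs (m, k) with mk = n, which equals d(n). For n = 213, divisors are [1, 3, 71, 213], so d(213) = 4.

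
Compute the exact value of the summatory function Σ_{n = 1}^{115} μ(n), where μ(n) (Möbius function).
Σ_{n ≤ 115} μ(n) = -5

Compute μ(n) for each 1 ≤ n ≤ 115: μ(1) = 1, μ(2) = -1, μ(3) = -1, μ(4) = 0, μ(5) = -1, μ(6) = 1, μ(7) = -1, μ(8) = 0, μ(9) = 0, μ(10) = 1, μ(11) = -1, μ(12) = 0, μ(13) = -1, μ(14) = 1, μ(15) = 1, μ(16) = 0, μ(17) = -1, μ(18) = 0, μ(19) = -1, μ(20) = 0, μ(21) = 1, μ(22) = 1, μ(23) = -1, μ(24) = 0, μ(25) = 0, μ(26) = 1, μ(27) = 0, μ(28) = 0, μ(29) = -1, μ(30) = -1, μ(31) = -1, μ(32) = 0, μ(33) = 1, μ(34) = 1, μ(35) = 1, μ(36) = 0, μ(37) = -1, μ(38) = 1, μ(39) = 1, μ(40) = 0, μ(41) = -1, μ(42) = -1, μ(43) = -1, μ(44) = 0, μ(45) = 0, μ(46) = 1, μ(47) = -1, μ(48) = 0, μ(49) = 0, μ(50) = 0, μ(51) = 1, μ(52) = 0, μ(53) = -1, μ(54) = 0, μ(55) = 1, μ(56) = 0, μ(57) = 1, μ(58) = 1, μ(59) = -1, μ(60) = 0, μ(61) = -1, μ(62) = 1, μ(63) = 0, μ(64) = 0, μ(65) = 1, μ(66) = -1, μ(67) = -1, μ(68) = 0, μ(69) = 1, μ(70) = -1, μ(71) = -1, μ(72) = 0, μ(73) = -1, μ(74) = 1, μ(75) = 0, μ(76) = 0, μ(77) = 1, μ(78) = -1, μ(79) = -1, μ(80) = 0, μ(81) = 0, μ(82) = 1, μ(83) = -1, μ(84) = 0, μ(85) = 1, μ(86) = 1, μ(87) = 1, μ(88) = 0, μ(89) = -1, μ(90) = 0, μ(91) = 1, μ(92) = 0, μ(93) = 1, μ(94) = 1, μ(95) = 1, μ(96) = 0, μ(97) = -1, μ(98) = 0, μ(99) = 0, μ(100) = 0, μ(101) = -1, μ(102) = -1, μ(103) = -1, μ(104) = 0, μ(105) = -1, μ(106) = 1, μ(107) = -1, μ(108) = 0, μ(109) = -1, μ(110) = -1, μ(111) = 1, μ(112) = 0, μ(113) = -1, μ(114) = -1, μ(115) = 1. Summing all 115 values: -5. (Mertens function M(x) = Σ_{n ≤ x} μ(n); on average M(x) should be small (PNT ⟺ M(x) = o(x)).)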